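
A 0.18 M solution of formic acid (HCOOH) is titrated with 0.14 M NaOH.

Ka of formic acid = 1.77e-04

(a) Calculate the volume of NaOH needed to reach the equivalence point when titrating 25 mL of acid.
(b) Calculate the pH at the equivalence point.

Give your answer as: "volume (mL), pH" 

moles acid = 0.18 × 25/1000 = 0.0045 mol; V_base = moles/0.14 × 1000 = 32.1 mL. At equivalence only the conjugate base is present: [A⁻] = 0.0045/0.057 = 7.8750e-02 M. Kb = Kw/Ka = 5.65e-11; [OH⁻] = √(Kb × [A⁻]) = 2.1093e-06; pOH = 5.68; pH = 14 - pOH = 8.32.

V = 32.1 mL, pH = 8.32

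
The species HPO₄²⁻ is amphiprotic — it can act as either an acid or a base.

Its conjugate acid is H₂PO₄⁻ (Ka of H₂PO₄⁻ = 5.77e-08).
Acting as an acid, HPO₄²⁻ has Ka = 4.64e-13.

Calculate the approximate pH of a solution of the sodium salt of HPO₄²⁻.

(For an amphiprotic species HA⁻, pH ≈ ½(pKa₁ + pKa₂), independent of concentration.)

pKa₁ = -log(5.77e-08) = 7.24; pKa₂ = -log(4.64e-13) = 12.33. For an amphiprotic species, pH ≈ ½(pKa₁ + pKa₂) = ½(7.24 + 12.33) = 9.79.

pH = 9.79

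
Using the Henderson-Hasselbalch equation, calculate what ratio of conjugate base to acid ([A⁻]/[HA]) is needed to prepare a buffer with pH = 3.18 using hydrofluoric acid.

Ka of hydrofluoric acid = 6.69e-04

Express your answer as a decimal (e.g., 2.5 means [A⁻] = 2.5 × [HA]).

pKa = -log(6.69e-04) = 3.1746. pH = pKa + log([A⁻]/[HA]), so log([A⁻]/[HA]) = pH − pKa = 3.18 − 3.1746 = 0.0054. [A⁻]/[HA] = 10^(0.0054) = 1.01

[A⁻]/[HA] = 1.01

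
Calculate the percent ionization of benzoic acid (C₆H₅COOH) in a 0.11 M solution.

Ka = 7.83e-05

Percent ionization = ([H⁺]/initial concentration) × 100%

Using Ka equilibrium: x² + Ka×x - Ka×C = 0. Solving: [H⁺] = 2.8959e-03. Percent = (2.8959e-03/0.11) × 100

Percent ionization = 2.63%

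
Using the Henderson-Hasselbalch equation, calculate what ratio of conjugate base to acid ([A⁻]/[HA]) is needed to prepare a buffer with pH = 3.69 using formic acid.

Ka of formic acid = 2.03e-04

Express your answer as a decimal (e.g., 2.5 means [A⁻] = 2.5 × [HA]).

pKa = -log(2.03e-04) = 3.6925. pH = pKa + log([A⁻]/[HA]), so log([A⁻]/[HA]) = pH − pKa = 3.69 − 3.6925 = -0.0025. [A⁻]/[HA] = 10^(-0.0025) = 0.994

[A⁻]/[HA] = 0.994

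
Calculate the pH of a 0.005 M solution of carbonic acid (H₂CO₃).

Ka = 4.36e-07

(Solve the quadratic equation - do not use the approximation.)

x² + Ka×x - Ka×C = 0. Using quadratic formula: [H⁺] = 4.6473e-05

pH = 4.33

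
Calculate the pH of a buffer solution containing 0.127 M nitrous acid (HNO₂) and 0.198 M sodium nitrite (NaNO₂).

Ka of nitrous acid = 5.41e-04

pKa = -log(5.41e-04) = 3.27. pH = pKa + log([A⁻]/[HA]) = 3.27 + log(0.198/0.127)

pH = 3.46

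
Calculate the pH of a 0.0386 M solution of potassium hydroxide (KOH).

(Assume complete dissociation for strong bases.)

[OH⁻] = 0.0386 M for strong base. pOH = -log[OH⁻] = 1.41, pH = 14 - pOH

pH = 12.59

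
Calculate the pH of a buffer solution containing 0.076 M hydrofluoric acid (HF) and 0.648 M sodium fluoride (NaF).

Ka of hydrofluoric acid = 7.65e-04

pKa = -log(7.65e-04) = 3.12. pH = pKa + log([A⁻]/[HA]) = 3.12 + log(0.648/0.076)

pH = 4.05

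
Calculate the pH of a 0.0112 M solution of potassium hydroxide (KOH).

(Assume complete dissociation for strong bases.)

[OH⁻] = 0.0112 M for strong base. pOH = -log[OH⁻] = 1.95, pH = 14 - pOH

pH = 12.05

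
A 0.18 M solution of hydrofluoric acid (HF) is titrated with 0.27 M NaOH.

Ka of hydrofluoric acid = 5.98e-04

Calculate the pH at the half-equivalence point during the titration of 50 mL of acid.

At half-equivalence [HA] = [A⁻], so Henderson-Hasselbalch gives pH = pKa = -log(5.98e-04) = 3.22.

pH = pKa = 3.22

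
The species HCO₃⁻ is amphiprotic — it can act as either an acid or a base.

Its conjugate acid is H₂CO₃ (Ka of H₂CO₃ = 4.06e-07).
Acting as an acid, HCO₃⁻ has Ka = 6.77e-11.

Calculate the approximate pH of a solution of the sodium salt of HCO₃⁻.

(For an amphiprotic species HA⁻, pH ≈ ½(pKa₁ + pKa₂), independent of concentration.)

pKa₁ = -log(4.06e-07) = 6.39; pKa₂ = -log(6.77e-11) = 10.17. For an amphiprotic species, pH ≈ ½(pKa₁ + pKa₂) = ½(6.39 + 10.17) = 8.28.

pH = 8.28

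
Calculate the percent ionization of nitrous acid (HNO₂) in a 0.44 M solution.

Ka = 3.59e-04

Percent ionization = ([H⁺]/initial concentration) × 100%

Using Ka equilibrium: x² + Ka×x - Ka×C = 0. Solving: [H⁺] = 1.2390e-02. Percent = (1.2390e-02/0.44) × 100

Percent ionization = 2.82%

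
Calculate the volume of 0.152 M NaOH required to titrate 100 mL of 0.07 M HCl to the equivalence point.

At equivalence: moles acid = moles base. moles HCl = 0.07 × 100/1000 = 0.007 mol. V_base = moles / 0.152 × 1000 = 46.1 mL.

V_{base} = 46.1 mL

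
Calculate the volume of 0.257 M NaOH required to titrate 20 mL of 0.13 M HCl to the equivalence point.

At equivalence: moles acid = moles base. moles HCl = 0.13 × 20/1000 = 0.0026 mol. V_base = moles / 0.257 × 1000 = 10.1 mL.

V_{base} = 10.1 mL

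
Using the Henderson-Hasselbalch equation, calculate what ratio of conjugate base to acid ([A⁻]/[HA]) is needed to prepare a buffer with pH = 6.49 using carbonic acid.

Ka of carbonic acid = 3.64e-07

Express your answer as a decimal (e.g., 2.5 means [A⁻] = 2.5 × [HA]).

pKa = -log(3.64e-07) = 6.4389. pH = pKa + log([A⁻]/[HA]), so log([A⁻]/[HA]) = pH − pKa = 6.49 − 6.4389 = 0.0511. [A⁻]/[HA] = 10^(0.0511) = 1.12

[A⁻]/[HA] = 1.12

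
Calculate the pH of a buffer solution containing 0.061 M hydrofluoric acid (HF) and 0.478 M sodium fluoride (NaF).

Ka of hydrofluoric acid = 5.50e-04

pKa = -log(5.50e-04) = 3.26. pH = pKa + log([A⁻]/[HA]) = 3.26 + log(0.478/0.061)

pH = 4.15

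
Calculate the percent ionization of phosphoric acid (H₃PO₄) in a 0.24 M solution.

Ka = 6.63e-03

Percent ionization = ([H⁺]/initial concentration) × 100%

Using Ka equilibrium: x² + Ka×x - Ka×C = 0. Solving: [H⁺] = 3.6712e-02. Percent = (3.6712e-02/0.24) × 100

Percent ionization = 15.3%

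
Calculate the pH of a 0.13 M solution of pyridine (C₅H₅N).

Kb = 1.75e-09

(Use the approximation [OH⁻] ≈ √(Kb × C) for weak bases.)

[OH⁻] = √(Kb × C) = √(1.75e-09 × 0.13) = 1.5083e-05. pOH = 4.82, pH = 14 - pOH

pH = 9.18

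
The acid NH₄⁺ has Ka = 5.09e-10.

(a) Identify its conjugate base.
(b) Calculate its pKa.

(a) The conjugate base is formed by removing one H⁺ from NH₄⁺, giving NH₃. (b) pKa = -log(Ka) = -log(5.09e-10) = 9.29.

Conjugate base: NH₃; pK_a = 9.29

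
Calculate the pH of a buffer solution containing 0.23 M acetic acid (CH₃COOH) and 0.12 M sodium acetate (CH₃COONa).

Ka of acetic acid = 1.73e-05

pKa = -log(1.73e-05) = 4.76. pH = pKa + log([A⁻]/[HA]) = 4.76 + log(0.12/0.23)

pH = 4.48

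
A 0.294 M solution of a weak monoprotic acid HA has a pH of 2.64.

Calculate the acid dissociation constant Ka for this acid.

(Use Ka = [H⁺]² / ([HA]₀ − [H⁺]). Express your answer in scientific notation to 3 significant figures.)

[H⁺] = 10^(−pH) = 10^(−2.64) = 2.291e-03 M. For HA ⇌ H⁺ + A⁻, Ka = [H⁺][A⁻]/[HA] = [H⁺]² / ([HA]₀ − [H⁺]) = (2.291e-03)² / (0.294 − 2.291e-03) = 1.80e-05.

K_a = 1.80e-05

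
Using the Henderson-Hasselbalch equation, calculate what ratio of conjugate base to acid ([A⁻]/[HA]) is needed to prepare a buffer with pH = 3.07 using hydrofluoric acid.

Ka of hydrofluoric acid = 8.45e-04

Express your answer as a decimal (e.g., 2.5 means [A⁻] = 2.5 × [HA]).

pKa = -log(8.45e-04) = 3.0731. pH = pKa + log([A⁻]/[HA]), so log([A⁻]/[HA]) = pH − pKa = 3.07 − 3.0731 = -0.0031. [A⁻]/[HA] = 10^(-0.0031) = 0.993

[A⁻]/[HA] = 0.993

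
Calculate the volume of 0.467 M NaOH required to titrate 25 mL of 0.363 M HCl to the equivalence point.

At equivalence: moles acid = moles base. moles HCl = 0.363 × 25/1000 = 0.009075 mol. V_base = moles / 0.467 × 1000 = 19.4 mL.

V_{base} = 19.4 mL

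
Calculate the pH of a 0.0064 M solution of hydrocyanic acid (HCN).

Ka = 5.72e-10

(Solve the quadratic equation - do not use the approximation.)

x² + Ka×x - Ka×C = 0. Using quadratic formula: [H⁺] = 1.9130e-06

pH = 5.72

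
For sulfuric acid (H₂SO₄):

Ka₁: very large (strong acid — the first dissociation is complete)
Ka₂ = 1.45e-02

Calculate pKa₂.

pKa₂ = -log(Ka₂) = -log(1.45e-02) = 1.84.

pK_{a2} = 1.84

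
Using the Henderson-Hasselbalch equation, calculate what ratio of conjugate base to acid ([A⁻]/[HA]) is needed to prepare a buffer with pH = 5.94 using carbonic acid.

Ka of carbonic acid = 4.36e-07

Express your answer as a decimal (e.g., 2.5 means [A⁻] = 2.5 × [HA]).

pKa = -log(4.36e-07) = 6.3605. pH = pKa + log([A⁻]/[HA]), so log([A⁻]/[HA]) = pH − pKa = 5.94 − 6.3605 = -0.4205. [A⁻]/[HA] = 10^(-0.4205) = 0.380

[A⁻]/[HA] = 0.380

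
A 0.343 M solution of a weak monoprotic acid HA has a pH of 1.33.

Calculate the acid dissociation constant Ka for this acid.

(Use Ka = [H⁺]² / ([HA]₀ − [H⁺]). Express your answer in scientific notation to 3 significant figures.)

[H⁺] = 10^(−pH) = 10^(−1.33) = 4.677e-02 M. For HA ⇌ H⁺ + A⁻, Ka = [H⁺][A⁻]/[HA] = [H⁺]² / ([HA]₀ − [H⁺]) = (4.677e-02)² / (0.343 − 4.677e-02) = 7.39e-03.

K_a = 7.39e-03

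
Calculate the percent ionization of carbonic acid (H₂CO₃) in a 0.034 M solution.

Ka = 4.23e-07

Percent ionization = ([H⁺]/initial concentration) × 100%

Using Ka equilibrium: x² + Ka×x - Ka×C = 0. Solving: [H⁺] = 1.1971e-04. Percent = (1.1971e-04/0.034) × 100

Percent ionization = 0.352%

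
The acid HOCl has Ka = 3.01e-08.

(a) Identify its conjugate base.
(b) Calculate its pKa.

(a) The conjugate base is formed by removing one H⁺ from HOCl, giving OCl⁻. (b) pKa = -log(Ka) = -log(3.01e-08) = 7.52.

Conjugate base: OCl⁻; pK_a = 7.52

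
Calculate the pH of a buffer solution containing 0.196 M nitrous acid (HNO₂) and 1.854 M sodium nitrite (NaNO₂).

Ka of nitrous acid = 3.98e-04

pKa = -log(3.98e-04) = 3.40. pH = pKa + log([A⁻]/[HA]) = 3.40 + log(1.854/0.196)

pH = 4.38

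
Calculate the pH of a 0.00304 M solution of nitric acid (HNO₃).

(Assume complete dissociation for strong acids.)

[H⁺] = 0.00304 M for strong acid. pH = -log[H⁺] = -log(0.00304)

pH = 2.52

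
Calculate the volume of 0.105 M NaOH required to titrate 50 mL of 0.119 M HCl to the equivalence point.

At equivalence: moles acid = moles base. moles HCl = 0.119 × 50/1000 = 0.00595 mol. V_base = moles / 0.105 × 1000 = 56.7 mL.

V_{base} = 56.7 mL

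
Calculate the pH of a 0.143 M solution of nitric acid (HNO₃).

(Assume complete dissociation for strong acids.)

[H⁺] = 0.143 M for strong acid. pH = -log[H⁺] = -log(0.143)

pH = 0.84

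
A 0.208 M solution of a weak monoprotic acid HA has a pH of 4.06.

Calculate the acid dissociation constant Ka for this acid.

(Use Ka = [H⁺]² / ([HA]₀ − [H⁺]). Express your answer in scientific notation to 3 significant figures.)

[H⁺] = 10^(−pH) = 10^(−4.06) = 8.710e-05 M. For HA ⇌ H⁺ + A⁻, Ka = [H⁺][A⁻]/[HA] = [H⁺]² / ([HA]₀ − [H⁺]) = (8.710e-05)² / (0.208 − 8.710e-05) = 3.65e-08.

K_a = 3.65e-08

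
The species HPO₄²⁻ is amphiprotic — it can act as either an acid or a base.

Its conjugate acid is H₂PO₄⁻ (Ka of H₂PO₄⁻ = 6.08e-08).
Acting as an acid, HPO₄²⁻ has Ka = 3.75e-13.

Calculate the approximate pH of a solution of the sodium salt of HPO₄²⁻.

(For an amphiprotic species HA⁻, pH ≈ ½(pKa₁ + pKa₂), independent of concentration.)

pKa₁ = -log(6.08e-08) = 7.22; pKa₂ = -log(3.75e-13) = 12.43. For an amphiprotic species, pH ≈ ½(pKa₁ + pKa₂) = ½(7.22 + 12.43) = 9.82.

pH = 9.82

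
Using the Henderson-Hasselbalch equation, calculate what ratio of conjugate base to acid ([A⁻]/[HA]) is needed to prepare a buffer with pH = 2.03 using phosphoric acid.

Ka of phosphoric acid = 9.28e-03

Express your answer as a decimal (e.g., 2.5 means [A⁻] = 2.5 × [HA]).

pKa = -log(9.28e-03) = 2.0325. pH = pKa + log([A⁻]/[HA]), so log([A⁻]/[HA]) = pH − pKa = 2.03 − 2.0325 = -0.0025. [A⁻]/[HA] = 10^(-0.0025) = 0.994

[A⁻]/[HA] = 0.994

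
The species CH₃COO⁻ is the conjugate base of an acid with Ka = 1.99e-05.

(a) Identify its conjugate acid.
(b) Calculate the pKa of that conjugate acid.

(a) The conjugate acid is formed by adding one H⁺ to CH₃COO⁻, giving CH₃COOH. (b) pKa = -log(Ka) = -log(1.99e-05) = 4.70.

Conjugate acid: CH₃COOH; pK_a = 4.70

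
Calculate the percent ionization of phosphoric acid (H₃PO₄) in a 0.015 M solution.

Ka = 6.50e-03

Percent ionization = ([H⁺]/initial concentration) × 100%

Using Ka equilibrium: x² + Ka×x - Ka×C = 0. Solving: [H⁺] = 7.1453e-03. Percent = (7.1453e-03/0.015) × 100

Percent ionization = 47.6%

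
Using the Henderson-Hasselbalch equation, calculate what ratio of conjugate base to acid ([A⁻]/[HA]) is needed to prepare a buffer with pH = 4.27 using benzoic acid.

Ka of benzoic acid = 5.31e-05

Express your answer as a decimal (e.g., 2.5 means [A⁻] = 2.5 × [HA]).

pKa = -log(5.31e-05) = 4.2749. pH = pKa + log([A⁻]/[HA]), so log([A⁻]/[HA]) = pH − pKa = 4.27 − 4.2749 = -0.0049. [A⁻]/[HA] = 10^(-0.0049) = 0.989

[A⁻]/[HA] = 0.989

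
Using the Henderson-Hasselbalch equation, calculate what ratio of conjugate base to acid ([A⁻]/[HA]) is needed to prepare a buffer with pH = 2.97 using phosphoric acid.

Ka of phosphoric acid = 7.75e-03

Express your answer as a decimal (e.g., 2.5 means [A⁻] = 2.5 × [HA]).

pKa = -log(7.75e-03) = 2.1107. pH = pKa + log([A⁻]/[HA]), so log([A⁻]/[HA]) = pH − pKa = 2.97 − 2.1107 = 0.8593. [A⁻]/[HA] = 10^(0.8593) = 7.23

[A⁻]/[HA] = 7.23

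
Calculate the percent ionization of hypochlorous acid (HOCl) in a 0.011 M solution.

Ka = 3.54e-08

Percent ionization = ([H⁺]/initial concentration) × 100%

Using Ka equilibrium: x² + Ka×x - Ka×C = 0. Solving: [H⁺] = 1.9716e-05. Percent = (1.9716e-05/0.011) × 100

Percent ionization = 0.179%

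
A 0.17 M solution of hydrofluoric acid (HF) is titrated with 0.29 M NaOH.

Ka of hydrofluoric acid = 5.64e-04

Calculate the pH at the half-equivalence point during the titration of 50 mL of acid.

At half-equivalence [HA] = [A⁻], so Henderson-Hasselbalch gives pH = pKa = -log(5.64e-04) = 3.25.

pH = pKa = 3.25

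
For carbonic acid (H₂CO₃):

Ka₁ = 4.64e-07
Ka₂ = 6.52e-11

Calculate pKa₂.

pKa₂ = -log(Ka₂) = -log(6.52e-11) = 10.19.

pK_{a2} = 10.19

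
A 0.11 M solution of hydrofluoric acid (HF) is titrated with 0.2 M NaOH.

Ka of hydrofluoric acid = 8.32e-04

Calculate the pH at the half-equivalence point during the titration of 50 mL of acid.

At half-equivalence [HA] = [A⁻], so Henderson-Hasselbalch gives pH = pKa = -log(8.32e-04) = 3.08.

pH = pKa = 3.08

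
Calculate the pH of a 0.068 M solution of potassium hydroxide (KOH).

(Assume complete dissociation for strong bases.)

[OH⁻] = 0.068 M for strong base. pOH = -log[OH⁻] = 1.17, pH = 14 - pOH

pH = 12.83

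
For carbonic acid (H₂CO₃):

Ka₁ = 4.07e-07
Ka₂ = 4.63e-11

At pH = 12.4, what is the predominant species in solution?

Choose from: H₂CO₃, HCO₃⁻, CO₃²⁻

pKa₁ = 6.39, pKa₂ = 10.33. For a polyprotic acid the predominant species crosses at each pKa: below pKa_n the protonated form dominates, above it the deprotonated form does. At pH = 12.4, the predominant species is CO₃²⁻.

CO₃²⁻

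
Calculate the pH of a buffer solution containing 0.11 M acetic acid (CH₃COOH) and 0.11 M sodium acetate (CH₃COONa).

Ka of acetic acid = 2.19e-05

pKa = -log(2.19e-05) = 4.66. pH = pKa + log([A⁻]/[HA]) = 4.66 + log(0.11/0.11)

pH = 4.66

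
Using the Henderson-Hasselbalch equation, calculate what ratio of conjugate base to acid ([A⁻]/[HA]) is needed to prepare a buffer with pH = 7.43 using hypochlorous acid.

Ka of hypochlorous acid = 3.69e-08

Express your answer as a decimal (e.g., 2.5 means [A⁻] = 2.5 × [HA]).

pKa = -log(3.69e-08) = 7.4330. pH = pKa + log([A⁻]/[HA]), so log([A⁻]/[HA]) = pH − pKa = 7.43 − 7.4330 = -0.0030. [A⁻]/[HA] = 10^(-0.0030) = 0.993

[A⁻]/[HA] = 0.993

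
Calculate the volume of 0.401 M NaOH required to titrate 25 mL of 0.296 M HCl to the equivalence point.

At equivalence: moles acid = moles base. moles HCl = 0.296 × 25/1000 = 0.0074 mol. V_base = moles / 0.401 × 1000 = 18.5 mL.

V_{base} = 18.5 mL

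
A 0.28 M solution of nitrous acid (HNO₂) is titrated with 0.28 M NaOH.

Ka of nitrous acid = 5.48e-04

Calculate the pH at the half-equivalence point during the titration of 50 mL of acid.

At half-equivalence [HA] = [A⁻], so Henderson-Hasselbalch gives pH = pKa = -log(5.48e-04) = 3.26.

pH = pKa = 3.26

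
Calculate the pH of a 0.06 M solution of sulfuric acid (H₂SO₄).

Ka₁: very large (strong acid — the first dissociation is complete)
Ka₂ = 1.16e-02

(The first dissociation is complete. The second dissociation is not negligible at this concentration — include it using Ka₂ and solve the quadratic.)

First dissociation is complete: [H⁺]₀ = [HSO₄⁻]₀ = C = 0.06 M. Second dissociation HSO₄⁻ ⇌ H⁺ + SO₄²⁻: let x = [SO₄²⁻]. Ka₂ = (C + x)·x / (C − x) = 1.16e-02 → x² + (C + Ka₂)·x − Ka₂·C = 0 → x² + 0.07160·x − 6.960e-04 = 0. x = (−0.07160 + √(0.07160² + 4 × 6.960e-04)) / 2 = 8.6707e-03 M. [H⁺] = C + x = 0.06 + 8.6707e-03 = 6.8671e-02 M. pH = -log(6.8671e-02) = 1.16.

pH = 1.16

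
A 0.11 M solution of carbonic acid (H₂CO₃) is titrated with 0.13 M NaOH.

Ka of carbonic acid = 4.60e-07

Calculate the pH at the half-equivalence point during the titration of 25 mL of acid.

At half-equivalence [HA] = [A⁻], so Henderson-Hasselbalch gives pH = pKa = -log(4.60e-07) = 6.34.

pH = pKa = 6.34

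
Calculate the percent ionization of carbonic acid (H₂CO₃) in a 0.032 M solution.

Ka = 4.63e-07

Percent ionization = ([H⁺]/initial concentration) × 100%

Using Ka equilibrium: x² + Ka×x - Ka×C = 0. Solving: [H⁺] = 1.2149e-04. Percent = (1.2149e-04/0.032) × 100

Percent ionization = 0.38%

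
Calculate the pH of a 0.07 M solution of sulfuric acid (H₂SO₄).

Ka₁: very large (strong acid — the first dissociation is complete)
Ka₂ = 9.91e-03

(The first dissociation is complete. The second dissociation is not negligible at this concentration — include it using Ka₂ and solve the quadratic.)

First dissociation is complete: [H⁺]₀ = [HSO₄⁻]₀ = C = 0.07 M. Second dissociation HSO₄⁻ ⇌ H⁺ + SO₄²⁻: let x = [SO₄²⁻]. Ka₂ = (C + x)·x / (C − x) = 9.91e-03 → x² + (C + Ka₂)·x − Ka₂·C = 0 → x² + 0.07991·x − 6.937e-04 = 0. x = (−0.07991 + √(0.07991² + 4 × 6.937e-04)) / 2 = 7.9000e-03 M. [H⁺] = C + x = 0.07 + 7.9000e-03 = 7.7900e-02 M. pH = -log(7.7900e-02) = 1.11.

pH = 1.11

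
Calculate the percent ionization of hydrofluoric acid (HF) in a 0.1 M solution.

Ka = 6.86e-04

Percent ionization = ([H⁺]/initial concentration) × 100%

Using Ka equilibrium: x² + Ka×x - Ka×C = 0. Solving: [H⁺] = 7.9466e-03. Percent = (7.9466e-03/0.1) × 100

Percent ionization = 7.95%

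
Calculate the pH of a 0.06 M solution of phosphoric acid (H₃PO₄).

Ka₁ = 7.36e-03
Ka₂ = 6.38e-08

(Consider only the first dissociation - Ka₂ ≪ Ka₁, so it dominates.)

First dissociation dominates. From Ka₁ = [H⁺][HA⁻]/[H₂A], x² + Ka₁·x − Ka₁·C = 0 with C = 0.06 M and Ka₁ = 7.36e-03. Solving: [H⁺] = (−Ka₁ + √(Ka₁² + 4·Ka₁·C)) / 2 = 1.7654e-02 M. pH = -log(1.7654e-02) = 1.75.

pH = 1.75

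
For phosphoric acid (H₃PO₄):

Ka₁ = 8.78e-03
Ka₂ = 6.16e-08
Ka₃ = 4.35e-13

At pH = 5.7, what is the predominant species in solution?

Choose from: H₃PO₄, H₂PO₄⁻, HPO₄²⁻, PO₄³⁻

pKa₁ = 2.06, pKa₂ = 7.21, pKa₃ = 12.36. For a polyprotic acid the predominant species crosses at each pKa: below pKa_n the protonated form dominates, above it the deprotonated form does. At pH = 5.7, the predominant species is H₂PO₄⁻.

H₂PO₄⁻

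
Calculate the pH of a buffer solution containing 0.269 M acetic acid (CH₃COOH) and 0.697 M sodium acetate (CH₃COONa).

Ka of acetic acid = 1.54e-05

pKa = -log(1.54e-05) = 4.81. pH = pKa + log([A⁻]/[HA]) = 4.81 + log(0.697/0.269)

pH = 5.23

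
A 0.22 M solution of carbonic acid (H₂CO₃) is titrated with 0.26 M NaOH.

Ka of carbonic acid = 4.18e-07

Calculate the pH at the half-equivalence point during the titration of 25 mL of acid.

At half-equivalence [HA] = [A⁻], so Henderson-Hasselbalch gives pH = pKa = -log(4.18e-07) = 6.38.

pH = pKa = 6.38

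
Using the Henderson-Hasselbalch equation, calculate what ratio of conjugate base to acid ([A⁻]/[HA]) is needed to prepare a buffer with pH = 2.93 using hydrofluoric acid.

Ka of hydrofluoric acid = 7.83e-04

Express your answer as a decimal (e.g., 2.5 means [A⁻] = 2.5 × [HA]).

pKa = -log(7.83e-04) = 3.1062. pH = pKa + log([A⁻]/[HA]), so log([A⁻]/[HA]) = pH − pKa = 2.93 − 3.1062 = -0.1762. [A⁻]/[HA] = 10^(-0.1762) = 0.666

[A⁻]/[HA] = 0.666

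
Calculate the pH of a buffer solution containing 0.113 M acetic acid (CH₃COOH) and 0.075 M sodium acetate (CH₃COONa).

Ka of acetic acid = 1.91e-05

pKa = -log(1.91e-05) = 4.72. pH = pKa + log([A⁻]/[HA]) = 4.72 + log(0.075/0.113)

pH = 4.54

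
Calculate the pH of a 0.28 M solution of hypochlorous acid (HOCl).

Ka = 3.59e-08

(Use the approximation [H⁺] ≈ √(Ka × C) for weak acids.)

[H⁺] = √(Ka × C) = √(3.59e-08 × 0.28) = 1.0026e-04. pH = -log(1.0026e-04)

pH = 4.00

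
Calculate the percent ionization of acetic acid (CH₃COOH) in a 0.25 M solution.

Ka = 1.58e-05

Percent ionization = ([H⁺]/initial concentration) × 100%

Using Ka equilibrium: x² + Ka×x - Ka×C = 0. Solving: [H⁺] = 1.9796e-03. Percent = (1.9796e-03/0.25) × 100

Percent ionization = 0.792%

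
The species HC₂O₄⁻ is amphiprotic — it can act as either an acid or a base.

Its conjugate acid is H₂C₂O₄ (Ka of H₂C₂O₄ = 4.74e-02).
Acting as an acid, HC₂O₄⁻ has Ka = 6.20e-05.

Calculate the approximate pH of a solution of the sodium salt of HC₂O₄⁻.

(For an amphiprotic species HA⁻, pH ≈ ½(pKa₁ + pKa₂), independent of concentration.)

pKa₁ = -log(4.74e-02) = 1.32; pKa₂ = -log(6.20e-05) = 4.21. For an amphiprotic species, pH ≈ ½(pKa₁ + pKa₂) = ½(1.32 + 4.21) = 2.77.

pH = 2.77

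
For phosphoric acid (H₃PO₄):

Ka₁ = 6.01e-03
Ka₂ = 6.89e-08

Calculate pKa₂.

pKa₂ = -log(Ka₂) = -log(6.89e-08) = 7.16.

pK_{a2} = 7.16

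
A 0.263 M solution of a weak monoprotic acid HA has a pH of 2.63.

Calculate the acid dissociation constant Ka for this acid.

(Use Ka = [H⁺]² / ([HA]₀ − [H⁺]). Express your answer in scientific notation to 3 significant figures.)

[H⁺] = 10^(−pH) = 10^(−2.63) = 2.344e-03 M. For HA ⇌ H⁺ + A⁻, Ka = [H⁺][A⁻]/[HA] = [H⁺]² / ([HA]₀ − [H⁺]) = (2.344e-03)² / (0.263 − 2.344e-03) = 2.11e-05.

K_a = 2.11e-05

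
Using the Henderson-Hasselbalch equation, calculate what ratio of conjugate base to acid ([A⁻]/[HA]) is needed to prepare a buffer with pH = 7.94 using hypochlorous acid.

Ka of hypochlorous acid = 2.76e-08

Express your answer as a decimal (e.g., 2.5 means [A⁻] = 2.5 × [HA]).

pKa = -log(2.76e-08) = 7.5591. pH = pKa + log([A⁻]/[HA]), so log([A⁻]/[HA]) = pH − pKa = 7.94 − 7.5591 = 0.3809. [A⁻]/[HA] = 10^(0.3809) = 2.40

[A⁻]/[HA] = 2.40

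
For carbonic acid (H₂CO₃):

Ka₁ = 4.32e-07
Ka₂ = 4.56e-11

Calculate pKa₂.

pKa₂ = -log(Ka₂) = -log(4.56e-11) = 10.34.

pK_{a2} = 10.34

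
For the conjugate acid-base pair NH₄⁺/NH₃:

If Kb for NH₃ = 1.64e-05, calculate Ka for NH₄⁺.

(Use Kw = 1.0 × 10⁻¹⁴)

For a conjugate pair Ka × Kb = Kw, so Ka = Kw/Kb = 1.0 × 10⁻¹⁴ / 1.64e-05 = 6.10e-10.

K_a = 6.10e-10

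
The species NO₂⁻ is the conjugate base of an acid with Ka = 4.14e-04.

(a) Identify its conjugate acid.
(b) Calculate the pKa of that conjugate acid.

(a) The conjugate acid is formed by adding one H⁺ to NO₂⁻, giving HNO₂. (b) pKa = -log(Ka) = -log(4.14e-04) = 3.38.

Conjugate acid: HNO₂; pK_a = 3.38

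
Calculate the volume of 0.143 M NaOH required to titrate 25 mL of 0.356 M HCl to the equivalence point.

At equivalence: moles acid = moles base. moles HCl = 0.356 × 25/1000 = 0.0089 mol. V_base = moles / 0.143 × 1000 = 62.2 mL.

V_{base} = 62.2 mL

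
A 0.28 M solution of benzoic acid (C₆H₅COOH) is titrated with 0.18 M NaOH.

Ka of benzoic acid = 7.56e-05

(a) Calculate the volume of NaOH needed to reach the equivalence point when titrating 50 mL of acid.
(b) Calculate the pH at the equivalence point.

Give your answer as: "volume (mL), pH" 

moles acid = 0.28 × 50/1000 = 0.014 mol; V_base = moles/0.18 × 1000 = 77.8 mL. At equivalence only the conjugate base is present: [A⁻] = 0.014/0.128 = 1.0957e-01 M. Kb = Kw/Ka = 1.32e-10; [OH⁻] = √(Kb × [A⁻]) = 3.8069e-06; pOH = 5.42; pH = 14 - pOH = 8.58.

V = 77.8 mL, pH = 8.58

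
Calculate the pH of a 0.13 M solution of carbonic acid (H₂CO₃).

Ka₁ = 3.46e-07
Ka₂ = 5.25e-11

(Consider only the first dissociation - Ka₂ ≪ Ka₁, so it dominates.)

First dissociation dominates. From Ka₁ = [H⁺][HA⁻]/[H₂A], x² + Ka₁·x − Ka₁·C = 0 with C = 0.13 M and Ka₁ = 3.46e-07. Solving: [H⁺] = (−Ka₁ + √(Ka₁² + 4·Ka₁·C)) / 2 = 2.1191e-04 M. pH = -log(2.1191e-04) = 3.67.

pH = 3.67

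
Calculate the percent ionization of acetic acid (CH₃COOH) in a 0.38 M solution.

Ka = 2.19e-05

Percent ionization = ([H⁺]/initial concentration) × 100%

Using Ka equilibrium: x² + Ka×x - Ka×C = 0. Solving: [H⁺] = 2.8739e-03. Percent = (2.8739e-03/0.38) × 100

Percent ionization = 0.756%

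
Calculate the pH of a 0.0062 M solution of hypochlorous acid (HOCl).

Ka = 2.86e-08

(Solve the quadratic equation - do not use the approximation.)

x² + Ka×x - Ka×C = 0. Using quadratic formula: [H⁺] = 1.3302e-05

pH = 4.88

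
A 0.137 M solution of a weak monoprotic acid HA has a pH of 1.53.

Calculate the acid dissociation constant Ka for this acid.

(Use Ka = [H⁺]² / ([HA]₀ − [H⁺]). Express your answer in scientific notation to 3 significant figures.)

[H⁺] = 10^(−pH) = 10^(−1.53) = 2.951e-02 M. For HA ⇌ H⁺ + A⁻, Ka = [H⁺][A⁻]/[HA] = [H⁺]² / ([HA]₀ − [H⁺]) = (2.951e-02)² / (0.137 − 2.951e-02) = 8.10e-03.

K_a = 8.10e-03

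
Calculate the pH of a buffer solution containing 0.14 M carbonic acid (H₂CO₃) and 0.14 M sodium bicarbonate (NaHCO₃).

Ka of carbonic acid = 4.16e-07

pKa = -log(4.16e-07) = 6.38. pH = pKa + log([A⁻]/[HA]) = 6.38 + log(0.14/0.14)

pH = 6.38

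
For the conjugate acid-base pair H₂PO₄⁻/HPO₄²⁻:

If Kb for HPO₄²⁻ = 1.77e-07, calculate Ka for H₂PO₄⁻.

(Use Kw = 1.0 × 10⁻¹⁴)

For a conjugate pair Ka × Kb = Kw, so Ka = Kw/Kb = 1.0 × 10⁻¹⁴ / 1.77e-07 = 5.65e-08.

K_a = 5.65e-08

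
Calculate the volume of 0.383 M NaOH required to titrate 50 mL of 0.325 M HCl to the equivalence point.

At equivalence: moles acid = moles base. moles HCl = 0.325 × 50/1000 = 0.01625 mol. V_base = moles / 0.383 × 1000 = 42.4 mL.

V_{base} = 42.4 mL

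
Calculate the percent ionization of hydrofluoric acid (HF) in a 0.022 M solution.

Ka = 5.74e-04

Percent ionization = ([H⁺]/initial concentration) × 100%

Using Ka equilibrium: x² + Ka×x - Ka×C = 0. Solving: [H⁺] = 3.2782e-03. Percent = (3.2782e-03/0.022) × 100

Percent ionization = 14.9%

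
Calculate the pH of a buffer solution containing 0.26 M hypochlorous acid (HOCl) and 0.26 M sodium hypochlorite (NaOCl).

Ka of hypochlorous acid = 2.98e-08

pKa = -log(2.98e-08) = 7.53. pH = pKa + log([A⁻]/[HA]) = 7.53 + log(0.26/0.26)

pH = 7.53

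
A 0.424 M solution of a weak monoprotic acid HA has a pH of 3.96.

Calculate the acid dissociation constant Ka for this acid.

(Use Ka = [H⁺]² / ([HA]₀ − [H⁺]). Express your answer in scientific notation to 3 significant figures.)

[H⁺] = 10^(−pH) = 10^(−3.96) = 1.096e-04 M. For HA ⇌ H⁺ + A⁻, Ka = [H⁺][A⁻]/[HA] = [H⁺]² / ([HA]₀ − [H⁺]) = (1.096e-04)² / (0.424 − 1.096e-04) = 2.84e-08.

K_a = 2.84e-08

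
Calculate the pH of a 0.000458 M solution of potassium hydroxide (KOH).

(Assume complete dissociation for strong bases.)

[OH⁻] = 0.000458 M for strong base. pOH = -log[OH⁻] = 3.34, pH = 14 - pOH

pH = 10.66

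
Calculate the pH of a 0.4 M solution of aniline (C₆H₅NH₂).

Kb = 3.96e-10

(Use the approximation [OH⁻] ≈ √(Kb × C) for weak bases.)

[OH⁻] = √(Kb × C) = √(3.96e-10 × 0.4) = 1.2586e-05. pOH = 4.90, pH = 14 - pOH

pH = 9.10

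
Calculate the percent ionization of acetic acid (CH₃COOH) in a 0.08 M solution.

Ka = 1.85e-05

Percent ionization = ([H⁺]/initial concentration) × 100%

Using Ka equilibrium: x² + Ka×x - Ka×C = 0. Solving: [H⁺] = 1.2073e-03. Percent = (1.2073e-03/0.08) × 100

Percent ionization = 1.51%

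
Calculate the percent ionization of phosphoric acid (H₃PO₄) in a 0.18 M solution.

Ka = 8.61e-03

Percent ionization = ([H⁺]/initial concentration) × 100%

Using Ka equilibrium: x² + Ka×x - Ka×C = 0. Solving: [H⁺] = 3.5297e-02. Percent = (3.5297e-02/0.18) × 100

Percent ionization = 19.6%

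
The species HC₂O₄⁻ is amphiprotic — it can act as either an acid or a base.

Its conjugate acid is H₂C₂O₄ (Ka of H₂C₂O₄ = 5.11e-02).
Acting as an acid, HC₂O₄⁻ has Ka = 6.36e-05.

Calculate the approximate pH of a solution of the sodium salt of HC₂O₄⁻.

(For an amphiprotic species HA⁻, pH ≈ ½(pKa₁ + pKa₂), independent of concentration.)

pKa₁ = -log(5.11e-02) = 1.29; pKa₂ = -log(6.36e-05) = 4.20. For an amphiprotic species, pH ≈ ½(pKa₁ + pKa₂) = ½(1.29 + 4.20) = 2.74.

pH = 2.74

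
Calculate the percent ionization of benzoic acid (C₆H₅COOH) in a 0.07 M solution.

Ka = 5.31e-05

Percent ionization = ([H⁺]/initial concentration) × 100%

Using Ka equilibrium: x² + Ka×x - Ka×C = 0. Solving: [H⁺] = 1.9016e-03. Percent = (1.9016e-03/0.07) × 100

Percent ionization = 2.72%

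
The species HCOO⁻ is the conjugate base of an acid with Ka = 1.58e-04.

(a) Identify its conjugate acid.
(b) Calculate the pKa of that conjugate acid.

(a) The conjugate acid is formed by adding one H⁺ to HCOO⁻, giving HCOOH. (b) pKa = -log(Ka) = -log(1.58e-04) = 3.80.

Conjugate acid: HCOOH; pK_a = 3.80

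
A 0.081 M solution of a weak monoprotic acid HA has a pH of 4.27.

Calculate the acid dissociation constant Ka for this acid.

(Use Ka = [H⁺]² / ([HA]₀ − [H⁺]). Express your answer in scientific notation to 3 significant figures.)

[H⁺] = 10^(−pH) = 10^(−4.27) = 5.370e-05 M. For HA ⇌ H⁺ + A⁻, Ka = [H⁺][A⁻]/[HA] = [H⁺]² / ([HA]₀ − [H⁺]) = (5.370e-05)² / (0.081 − 5.370e-05) = 3.56e-08.

K_a = 3.56e-08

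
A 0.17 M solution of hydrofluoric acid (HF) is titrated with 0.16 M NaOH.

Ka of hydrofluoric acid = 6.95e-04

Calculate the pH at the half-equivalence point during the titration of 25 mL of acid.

At half-equivalence [HA] = [A⁻], so Henderson-Hasselbalch gives pH = pKa = -log(6.95e-04) = 3.16.

pH = pKa = 3.16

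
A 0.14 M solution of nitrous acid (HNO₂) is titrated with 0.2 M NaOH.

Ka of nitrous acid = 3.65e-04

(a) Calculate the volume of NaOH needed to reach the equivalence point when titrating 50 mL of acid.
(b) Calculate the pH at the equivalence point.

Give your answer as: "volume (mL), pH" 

moles acid = 0.14 × 50/1000 = 0.007 mol; V_base = moles/0.2 × 1000 = 35.0 mL. At equivalence only the conjugate base is present: [A⁻] = 0.007/0.085 = 8.2353e-02 M. Kb = Kw/Ka = 2.74e-11; [OH⁻] = √(Kb × [A⁻]) = 1.5021e-06; pOH = 5.82; pH = 14 - pOH = 8.18.

V = 35.0 mL, pH = 8.18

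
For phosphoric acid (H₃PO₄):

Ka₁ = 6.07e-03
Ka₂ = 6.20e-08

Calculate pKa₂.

pKa₂ = -log(Ka₂) = -log(6.20e-08) = 7.21.

pK_{a2} = 7.21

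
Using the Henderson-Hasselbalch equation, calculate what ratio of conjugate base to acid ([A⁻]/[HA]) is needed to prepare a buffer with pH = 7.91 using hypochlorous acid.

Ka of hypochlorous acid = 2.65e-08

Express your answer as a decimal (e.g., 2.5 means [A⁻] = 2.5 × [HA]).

pKa = -log(2.65e-08) = 7.5768. pH = pKa + log([A⁻]/[HA]), so log([A⁻]/[HA]) = pH − pKa = 7.91 − 7.5768 = 0.3332. [A⁻]/[HA] = 10^(0.3332) = 2.15

[A⁻]/[HA] = 2.15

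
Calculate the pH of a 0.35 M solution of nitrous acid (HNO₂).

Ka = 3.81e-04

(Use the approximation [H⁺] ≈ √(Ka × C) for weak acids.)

[H⁺] = √(Ka × C) = √(3.81e-04 × 0.35) = 1.1548e-02. pH = -log(1.1548e-02)

pH = 1.94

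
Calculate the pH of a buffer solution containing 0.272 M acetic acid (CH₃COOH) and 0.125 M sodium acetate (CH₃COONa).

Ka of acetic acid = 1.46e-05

pKa = -log(1.46e-05) = 4.84. pH = pKa + log([A⁻]/[HA]) = 4.84 + log(0.125/0.272)

pH = 4.50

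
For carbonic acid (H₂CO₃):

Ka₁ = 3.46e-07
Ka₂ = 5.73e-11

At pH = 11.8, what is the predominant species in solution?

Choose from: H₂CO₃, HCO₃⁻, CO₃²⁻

pKa₁ = 6.46, pKa₂ = 10.24. For a polyprotic acid the predominant species crosses at each pKa: below pKa_n the protonated form dominates, above it the deprotonated form does. At pH = 11.8, the predominant species is CO₃²⁻.

CO₃²⁻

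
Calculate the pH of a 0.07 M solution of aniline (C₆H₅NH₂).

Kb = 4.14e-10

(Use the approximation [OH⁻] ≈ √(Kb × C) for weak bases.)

[OH⁻] = √(Kb × C) = √(4.14e-10 × 0.07) = 5.3833e-06. pOH = 5.27, pH = 14 - pOH

pH = 8.73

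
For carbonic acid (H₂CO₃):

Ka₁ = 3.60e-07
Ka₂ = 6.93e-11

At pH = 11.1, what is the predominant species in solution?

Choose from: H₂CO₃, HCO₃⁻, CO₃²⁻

pKa₁ = 6.44, pKa₂ = 10.16. For a polyprotic acid the predominant species crosses at each pKa: below pKa_n the protonated form dominates, above it the deprotonated form does. At pH = 11.1, the predominant species is CO₃²⁻.

CO₃²⁻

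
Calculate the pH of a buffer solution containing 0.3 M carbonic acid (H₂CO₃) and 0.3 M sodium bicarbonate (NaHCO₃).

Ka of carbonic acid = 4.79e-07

pKa = -log(4.79e-07) = 6.32. pH = pKa + log([A⁻]/[HA]) = 6.32 + log(0.3/0.3)

pH = 6.32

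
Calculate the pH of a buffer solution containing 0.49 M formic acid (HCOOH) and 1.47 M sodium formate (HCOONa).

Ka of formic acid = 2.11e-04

pKa = -log(2.11e-04) = 3.68. pH = pKa + log([A⁻]/[HA]) = 3.68 + log(1.47/0.49)

pH = 4.15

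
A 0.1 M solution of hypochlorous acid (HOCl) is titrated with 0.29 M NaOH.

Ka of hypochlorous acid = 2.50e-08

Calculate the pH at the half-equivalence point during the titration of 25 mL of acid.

At half-equivalence [HA] = [A⁻], so Henderson-Hasselbalch gives pH = pKa = -log(2.50e-08) = 7.60.

pH = pKa = 7.60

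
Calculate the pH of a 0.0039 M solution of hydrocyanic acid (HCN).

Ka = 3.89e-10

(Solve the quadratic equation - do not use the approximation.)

x² + Ka×x - Ka×C = 0. Using quadratic formula: [H⁺] = 1.2315e-06

pH = 5.91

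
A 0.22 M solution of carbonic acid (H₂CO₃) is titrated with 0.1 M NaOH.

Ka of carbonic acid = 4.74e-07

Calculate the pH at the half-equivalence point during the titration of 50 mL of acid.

At half-equivalence [HA] = [A⁻], so Henderson-Hasselbalch gives pH = pKa = -log(4.74e-07) = 6.32.

pH = pKa = 6.32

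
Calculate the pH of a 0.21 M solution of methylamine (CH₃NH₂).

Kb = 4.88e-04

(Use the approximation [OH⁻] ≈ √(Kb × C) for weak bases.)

[OH⁻] = √(Kb × C) = √(4.88e-04 × 0.21) = 1.0123e-02. pOH = 1.99, pH = 14 - pOH

pH = 12.01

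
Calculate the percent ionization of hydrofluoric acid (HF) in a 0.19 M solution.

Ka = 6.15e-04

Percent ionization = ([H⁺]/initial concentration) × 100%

Using Ka equilibrium: x² + Ka×x - Ka×C = 0. Solving: [H⁺] = 1.0507e-02. Percent = (1.0507e-02/0.19) × 100

Percent ionization = 5.53%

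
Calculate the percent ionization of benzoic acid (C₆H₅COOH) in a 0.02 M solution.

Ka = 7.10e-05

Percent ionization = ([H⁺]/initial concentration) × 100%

Using Ka equilibrium: x² + Ka×x - Ka×C = 0. Solving: [H⁺] = 1.1567e-03. Percent = (1.1567e-03/0.02) × 100

Percent ionization = 5.78%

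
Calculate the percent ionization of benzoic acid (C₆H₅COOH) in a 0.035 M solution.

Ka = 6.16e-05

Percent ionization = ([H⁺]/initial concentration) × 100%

Using Ka equilibrium: x² + Ka×x - Ka×C = 0. Solving: [H⁺] = 1.4379e-03. Percent = (1.4379e-03/0.035) × 100

Percent ionization = 4.11%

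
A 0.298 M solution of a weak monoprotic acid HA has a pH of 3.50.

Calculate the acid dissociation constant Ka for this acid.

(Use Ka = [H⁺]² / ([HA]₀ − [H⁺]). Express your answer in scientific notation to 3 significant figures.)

[H⁺] = 10^(−pH) = 10^(−3.50) = 3.162e-04 M. For HA ⇌ H⁺ + A⁻, Ka = [H⁺][A⁻]/[HA] = [H⁺]² / ([HA]₀ − [H⁺]) = (3.162e-04)² / (0.298 − 3.162e-04) = 3.36e-07.

K_a = 3.36e-07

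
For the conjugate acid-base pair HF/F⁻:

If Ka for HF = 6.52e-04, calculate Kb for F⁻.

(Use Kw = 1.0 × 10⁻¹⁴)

For a conjugate pair Ka × Kb = Kw, so Kb = Kw/Ka = 1.0 × 10⁻¹⁴ / 6.52e-04 = 1.53e-11.

K_b = 1.53e-11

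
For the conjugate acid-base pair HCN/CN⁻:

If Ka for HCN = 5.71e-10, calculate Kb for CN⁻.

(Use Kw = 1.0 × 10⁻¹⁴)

For a conjugate pair Ka × Kb = Kw, so Kb = Kw/Ka = 1.0 × 10⁻¹⁴ / 5.71e-10 = 1.75e-05.

K_b = 1.75e-05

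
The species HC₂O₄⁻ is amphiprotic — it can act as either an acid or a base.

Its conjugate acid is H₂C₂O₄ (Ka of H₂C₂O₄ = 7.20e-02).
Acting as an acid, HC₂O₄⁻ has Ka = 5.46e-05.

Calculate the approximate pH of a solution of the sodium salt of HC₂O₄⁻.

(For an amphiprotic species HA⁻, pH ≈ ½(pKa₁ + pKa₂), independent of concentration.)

pKa₁ = -log(7.20e-02) = 1.14; pKa₂ = -log(5.46e-05) = 4.26. For an amphiprotic species, pH ≈ ½(pKa₁ + pKa₂) = ½(1.14 + 4.26) = 2.70.

pH = 2.70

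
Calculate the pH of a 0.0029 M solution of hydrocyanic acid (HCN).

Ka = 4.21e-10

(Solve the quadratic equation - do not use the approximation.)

x² + Ka×x - Ka×C = 0. Using quadratic formula: [H⁺] = 1.1047e-06

pH = 5.96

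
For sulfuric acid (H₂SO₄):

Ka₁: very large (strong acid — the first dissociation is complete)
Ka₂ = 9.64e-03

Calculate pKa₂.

pKa₂ = -log(Ka₂) = -log(9.64e-03) = 2.02.

pK_{a2} = 2.02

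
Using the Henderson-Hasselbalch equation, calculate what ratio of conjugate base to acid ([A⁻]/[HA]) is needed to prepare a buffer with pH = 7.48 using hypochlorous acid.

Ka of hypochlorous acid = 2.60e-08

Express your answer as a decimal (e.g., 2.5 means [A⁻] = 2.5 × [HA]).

pKa = -log(2.60e-08) = 7.5850. pH = pKa + log([A⁻]/[HA]), so log([A⁻]/[HA]) = pH − pKa = 7.48 − 7.5850 = -0.1050. [A⁻]/[HA] = 10^(-0.1050) = 0.785

[A⁻]/[HA] = 0.785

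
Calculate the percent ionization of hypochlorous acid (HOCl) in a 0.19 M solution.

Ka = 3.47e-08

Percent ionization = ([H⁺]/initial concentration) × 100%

Using Ka equilibrium: x² + Ka×x - Ka×C = 0. Solving: [H⁺] = 8.1180e-05. Percent = (8.1180e-05/0.19) × 100

Percent ionization = 0.0427%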